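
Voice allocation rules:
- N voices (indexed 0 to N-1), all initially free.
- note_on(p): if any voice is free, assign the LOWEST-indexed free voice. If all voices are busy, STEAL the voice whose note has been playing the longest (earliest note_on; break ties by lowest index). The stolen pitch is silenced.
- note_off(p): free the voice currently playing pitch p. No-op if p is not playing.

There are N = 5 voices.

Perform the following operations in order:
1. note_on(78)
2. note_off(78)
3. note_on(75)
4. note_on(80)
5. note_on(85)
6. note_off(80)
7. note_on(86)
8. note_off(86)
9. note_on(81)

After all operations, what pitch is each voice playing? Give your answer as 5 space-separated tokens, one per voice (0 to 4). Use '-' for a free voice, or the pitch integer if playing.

Answer: 75 81 85 - -

Derivation:
Op 1: note_on(78): voice 0 is free -> assigned | voices=[78 - - - -]
Op 2: note_off(78): free voice 0 | voices=[- - - - -]
Op 3: note_on(75): voice 0 is free -> assigned | voices=[75 - - - -]
Op 4: note_on(80): voice 1 is free -> assigned | voices=[75 80 - - -]
Op 5: note_on(85): voice 2 is free -> assigned | voices=[75 80 85 - -]
Op 6: note_off(80): free voice 1 | voices=[75 - 85 - -]
Op 7: note_on(86): voice 1 is free -> assigned | voices=[75 86 85 - -]
Op 8: note_off(86): free voice 1 | voices=[75 - 85 - -]
Op 9: note_on(81): voice 1 is free -> assigned | voices=[75 81 85 - -]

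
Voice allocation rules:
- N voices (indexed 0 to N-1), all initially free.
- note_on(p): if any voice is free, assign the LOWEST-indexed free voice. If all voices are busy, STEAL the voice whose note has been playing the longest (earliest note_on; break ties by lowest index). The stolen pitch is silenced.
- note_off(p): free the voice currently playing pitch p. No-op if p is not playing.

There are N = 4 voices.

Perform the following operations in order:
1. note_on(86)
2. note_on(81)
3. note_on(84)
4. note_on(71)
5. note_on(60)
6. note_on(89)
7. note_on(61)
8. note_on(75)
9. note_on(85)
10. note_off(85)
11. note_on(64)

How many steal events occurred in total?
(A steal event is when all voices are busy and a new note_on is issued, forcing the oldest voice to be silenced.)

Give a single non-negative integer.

Op 1: note_on(86): voice 0 is free -> assigned | voices=[86 - - -]
Op 2: note_on(81): voice 1 is free -> assigned | voices=[86 81 - -]
Op 3: note_on(84): voice 2 is free -> assigned | voices=[86 81 84 -]
Op 4: note_on(71): voice 3 is free -> assigned | voices=[86 81 84 71]
Op 5: note_on(60): all voices busy, STEAL voice 0 (pitch 86, oldest) -> assign | voices=[60 81 84 71]
Op 6: note_on(89): all voices busy, STEAL voice 1 (pitch 81, oldest) -> assign | voices=[60 89 84 71]
Op 7: note_on(61): all voices busy, STEAL voice 2 (pitch 84, oldest) -> assign | voices=[60 89 61 71]
Op 8: note_on(75): all voices busy, STEAL voice 3 (pitch 71, oldest) -> assign | voices=[60 89 61 75]
Op 9: note_on(85): all voices busy, STEAL voice 0 (pitch 60, oldest) -> assign | voices=[85 89 61 75]
Op 10: note_off(85): free voice 0 | voices=[- 89 61 75]
Op 11: note_on(64): voice 0 is free -> assigned | voices=[64 89 61 75]

Answer: 5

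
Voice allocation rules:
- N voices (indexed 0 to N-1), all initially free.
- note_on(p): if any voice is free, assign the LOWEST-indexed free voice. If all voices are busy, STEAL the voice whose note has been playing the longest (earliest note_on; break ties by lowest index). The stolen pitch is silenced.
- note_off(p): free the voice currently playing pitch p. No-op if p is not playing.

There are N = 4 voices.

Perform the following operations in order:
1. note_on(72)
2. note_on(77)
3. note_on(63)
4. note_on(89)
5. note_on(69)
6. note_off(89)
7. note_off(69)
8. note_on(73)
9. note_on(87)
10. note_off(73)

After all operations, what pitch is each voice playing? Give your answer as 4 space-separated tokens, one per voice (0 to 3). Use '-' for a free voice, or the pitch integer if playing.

Answer: - 77 63 87

Derivation:
Op 1: note_on(72): voice 0 is free -> assigned | voices=[72 - - -]
Op 2: note_on(77): voice 1 is free -> assigned | voices=[72 77 - -]
Op 3: note_on(63): voice 2 is free -> assigned | voices=[72 77 63 -]
Op 4: note_on(89): voice 3 is free -> assigned | voices=[72 77 63 89]
Op 5: note_on(69): all voices busy, STEAL voice 0 (pitch 72, oldest) -> assign | voices=[69 77 63 89]
Op 6: note_off(89): free voice 3 | voices=[69 77 63 -]
Op 7: note_off(69): free voice 0 | voices=[- 77 63 -]
Op 8: note_on(73): voice 0 is free -> assigned | voices=[73 77 63 -]
Op 9: note_on(87): voice 3 is free -> assigned | voices=[73 77 63 87]
Op 10: note_off(73): free voice 0 | voices=[- 77 63 87]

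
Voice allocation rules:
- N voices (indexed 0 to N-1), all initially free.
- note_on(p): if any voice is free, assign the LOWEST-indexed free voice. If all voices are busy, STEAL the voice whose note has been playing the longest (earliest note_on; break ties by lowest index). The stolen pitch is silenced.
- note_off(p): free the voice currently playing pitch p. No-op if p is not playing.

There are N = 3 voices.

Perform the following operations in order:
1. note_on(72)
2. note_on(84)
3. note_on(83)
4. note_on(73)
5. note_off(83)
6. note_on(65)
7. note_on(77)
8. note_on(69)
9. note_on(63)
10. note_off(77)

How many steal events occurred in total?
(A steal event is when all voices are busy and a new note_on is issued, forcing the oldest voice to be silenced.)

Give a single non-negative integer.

Op 1: note_on(72): voice 0 is free -> assigned | voices=[72 - -]
Op 2: note_on(84): voice 1 is free -> assigned | voices=[72 84 -]
Op 3: note_on(83): voice 2 is free -> assigned | voices=[72 84 83]
Op 4: note_on(73): all voices busy, STEAL voice 0 (pitch 72, oldest) -> assign | voices=[73 84 83]
Op 5: note_off(83): free voice 2 | voices=[73 84 -]
Op 6: note_on(65): voice 2 is free -> assigned | voices=[73 84 65]
Op 7: note_on(77): all voices busy, STEAL voice 1 (pitch 84, oldest) -> assign | voices=[73 77 65]
Op 8: note_on(69): all voices busy, STEAL voice 0 (pitch 73, oldest) -> assign | voices=[69 77 65]
Op 9: note_on(63): all voices busy, STEAL voice 2 (pitch 65, oldest) -> assign | voices=[69 77 63]
Op 10: note_off(77): free voice 1 | voices=[69 - 63]

Answer: 4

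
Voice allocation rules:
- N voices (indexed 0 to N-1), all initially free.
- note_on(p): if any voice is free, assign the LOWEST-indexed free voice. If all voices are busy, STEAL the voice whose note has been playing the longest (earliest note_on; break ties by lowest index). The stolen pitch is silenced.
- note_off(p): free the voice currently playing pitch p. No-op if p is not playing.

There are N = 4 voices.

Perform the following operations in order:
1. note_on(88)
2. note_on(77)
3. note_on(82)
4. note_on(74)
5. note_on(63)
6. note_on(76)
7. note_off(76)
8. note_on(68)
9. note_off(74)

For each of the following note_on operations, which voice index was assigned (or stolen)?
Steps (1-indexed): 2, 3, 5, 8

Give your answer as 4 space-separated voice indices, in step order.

Answer: 1 2 0 1

Derivation:
Op 1: note_on(88): voice 0 is free -> assigned | voices=[88 - - -]
Op 2: note_on(77): voice 1 is free -> assigned | voices=[88 77 - -]
Op 3: note_on(82): voice 2 is free -> assigned | voices=[88 77 82 -]
Op 4: note_on(74): voice 3 is free -> assigned | voices=[88 77 82 74]
Op 5: note_on(63): all voices busy, STEAL voice 0 (pitch 88, oldest) -> assign | voices=[63 77 82 74]
Op 6: note_on(76): all voices busy, STEAL voice 1 (pitch 77, oldest) -> assign | voices=[63 76 82 74]
Op 7: note_off(76): free voice 1 | voices=[63 - 82 74]
Op 8: note_on(68): voice 1 is free -> assigned | voices=[63 68 82 74]
Op 9: note_off(74): free voice 3 | voices=[63 68 82 -]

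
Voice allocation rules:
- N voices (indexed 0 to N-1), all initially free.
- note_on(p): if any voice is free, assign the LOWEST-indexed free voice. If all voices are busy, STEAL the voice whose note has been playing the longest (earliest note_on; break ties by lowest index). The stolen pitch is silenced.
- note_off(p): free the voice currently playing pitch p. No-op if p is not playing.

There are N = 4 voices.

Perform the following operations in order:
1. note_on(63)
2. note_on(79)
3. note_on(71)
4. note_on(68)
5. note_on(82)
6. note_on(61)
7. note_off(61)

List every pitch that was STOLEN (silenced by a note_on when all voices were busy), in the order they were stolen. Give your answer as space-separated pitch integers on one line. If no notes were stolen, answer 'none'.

Op 1: note_on(63): voice 0 is free -> assigned | voices=[63 - - -]
Op 2: note_on(79): voice 1 is free -> assigned | voices=[63 79 - -]
Op 3: note_on(71): voice 2 is free -> assigned | voices=[63 79 71 -]
Op 4: note_on(68): voice 3 is free -> assigned | voices=[63 79 71 68]
Op 5: note_on(82): all voices busy, STEAL voice 0 (pitch 63, oldest) -> assign | voices=[82 79 71 68]
Op 6: note_on(61): all voices busy, STEAL voice 1 (pitch 79, oldest) -> assign | voices=[82 61 71 68]
Op 7: note_off(61): free voice 1 | voices=[82 - 71 68]

Answer: 63 79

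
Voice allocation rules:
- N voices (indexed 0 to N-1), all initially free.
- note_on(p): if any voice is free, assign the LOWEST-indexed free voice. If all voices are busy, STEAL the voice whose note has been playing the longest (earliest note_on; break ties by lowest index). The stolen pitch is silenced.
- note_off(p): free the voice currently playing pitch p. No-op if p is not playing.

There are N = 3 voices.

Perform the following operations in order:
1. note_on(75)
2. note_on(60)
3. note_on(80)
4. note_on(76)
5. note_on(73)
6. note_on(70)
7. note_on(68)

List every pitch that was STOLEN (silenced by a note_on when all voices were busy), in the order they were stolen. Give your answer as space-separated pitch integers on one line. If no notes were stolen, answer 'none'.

Op 1: note_on(75): voice 0 is free -> assigned | voices=[75 - -]
Op 2: note_on(60): voice 1 is free -> assigned | voices=[75 60 -]
Op 3: note_on(80): voice 2 is free -> assigned | voices=[75 60 80]
Op 4: note_on(76): all voices busy, STEAL voice 0 (pitch 75, oldest) -> assign | voices=[76 60 80]
Op 5: note_on(73): all voices busy, STEAL voice 1 (pitch 60, oldest) -> assign | voices=[76 73 80]
Op 6: note_on(70): all voices busy, STEAL voice 2 (pitch 80, oldest) -> assign | voices=[76 73 70]
Op 7: note_on(68): all voices busy, STEAL voice 0 (pitch 76, oldest) -> assign | voices=[68 73 70]

Answer: 75 60 80 76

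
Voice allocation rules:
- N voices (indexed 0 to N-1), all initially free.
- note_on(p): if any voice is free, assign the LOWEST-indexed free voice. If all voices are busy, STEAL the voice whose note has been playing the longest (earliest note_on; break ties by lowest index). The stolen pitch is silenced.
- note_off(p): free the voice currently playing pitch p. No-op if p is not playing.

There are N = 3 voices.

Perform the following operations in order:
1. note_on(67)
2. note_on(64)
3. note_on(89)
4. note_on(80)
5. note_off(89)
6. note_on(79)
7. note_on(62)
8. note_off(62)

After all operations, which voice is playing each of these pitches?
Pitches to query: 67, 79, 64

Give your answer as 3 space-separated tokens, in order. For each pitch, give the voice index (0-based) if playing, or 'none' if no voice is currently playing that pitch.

Op 1: note_on(67): voice 0 is free -> assigned | voices=[67 - -]
Op 2: note_on(64): voice 1 is free -> assigned | voices=[67 64 -]
Op 3: note_on(89): voice 2 is free -> assigned | voices=[67 64 89]
Op 4: note_on(80): all voices busy, STEAL voice 0 (pitch 67, oldest) -> assign | voices=[80 64 89]
Op 5: note_off(89): free voice 2 | voices=[80 64 -]
Op 6: note_on(79): voice 2 is free -> assigned | voices=[80 64 79]
Op 7: note_on(62): all voices busy, STEAL voice 1 (pitch 64, oldest) -> assign | voices=[80 62 79]
Op 8: note_off(62): free voice 1 | voices=[80 - 79]

Answer: none 2 none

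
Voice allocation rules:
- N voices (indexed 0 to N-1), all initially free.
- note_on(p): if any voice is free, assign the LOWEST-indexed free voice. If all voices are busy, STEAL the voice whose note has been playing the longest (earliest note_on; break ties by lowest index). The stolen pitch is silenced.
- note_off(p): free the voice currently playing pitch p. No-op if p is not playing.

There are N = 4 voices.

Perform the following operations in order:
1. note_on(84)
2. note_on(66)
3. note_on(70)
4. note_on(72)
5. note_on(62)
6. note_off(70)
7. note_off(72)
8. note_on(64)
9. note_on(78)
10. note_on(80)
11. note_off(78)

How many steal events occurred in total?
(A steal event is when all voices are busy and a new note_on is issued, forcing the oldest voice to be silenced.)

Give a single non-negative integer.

Answer: 2

Derivation:
Op 1: note_on(84): voice 0 is free -> assigned | voices=[84 - - -]
Op 2: note_on(66): voice 1 is free -> assigned | voices=[84 66 - -]
Op 3: note_on(70): voice 2 is free -> assigned | voices=[84 66 70 -]
Op 4: note_on(72): voice 3 is free -> assigned | voices=[84 66 70 72]
Op 5: note_on(62): all voices busy, STEAL voice 0 (pitch 84, oldest) -> assign | voices=[62 66 70 72]
Op 6: note_off(70): free voice 2 | voices=[62 66 - 72]
Op 7: note_off(72): free voice 3 | voices=[62 66 - -]
Op 8: note_on(64): voice 2 is free -> assigned | voices=[62 66 64 -]
Op 9: note_on(78): voice 3 is free -> assigned | voices=[62 66 64 78]
Op 10: note_on(80): all voices busy, STEAL voice 1 (pitch 66, oldest) -> assign | voices=[62 80 64 78]
Op 11: note_off(78): free voice 3 | voices=[62 80 64 -]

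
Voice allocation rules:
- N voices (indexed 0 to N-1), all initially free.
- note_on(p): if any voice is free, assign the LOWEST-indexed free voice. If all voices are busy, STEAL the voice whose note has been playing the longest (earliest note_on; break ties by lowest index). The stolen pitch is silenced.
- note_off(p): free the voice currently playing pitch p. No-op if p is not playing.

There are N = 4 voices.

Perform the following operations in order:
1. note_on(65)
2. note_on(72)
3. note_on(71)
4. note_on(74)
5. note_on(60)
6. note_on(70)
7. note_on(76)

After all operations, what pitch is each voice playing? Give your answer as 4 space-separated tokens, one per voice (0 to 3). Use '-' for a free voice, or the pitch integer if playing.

Op 1: note_on(65): voice 0 is free -> assigned | voices=[65 - - -]
Op 2: note_on(72): voice 1 is free -> assigned | voices=[65 72 - -]
Op 3: note_on(71): voice 2 is free -> assigned | voices=[65 72 71 -]
Op 4: note_on(74): voice 3 is free -> assigned | voices=[65 72 71 74]
Op 5: note_on(60): all voices busy, STEAL voice 0 (pitch 65, oldest) -> assign | voices=[60 72 71 74]
Op 6: note_on(70): all voices busy, STEAL voice 1 (pitch 72, oldest) -> assign | voices=[60 70 71 74]
Op 7: note_on(76): all voices busy, STEAL voice 2 (pitch 71, oldest) -> assign | voices=[60 70 76 74]

Answer: 60 70 76 74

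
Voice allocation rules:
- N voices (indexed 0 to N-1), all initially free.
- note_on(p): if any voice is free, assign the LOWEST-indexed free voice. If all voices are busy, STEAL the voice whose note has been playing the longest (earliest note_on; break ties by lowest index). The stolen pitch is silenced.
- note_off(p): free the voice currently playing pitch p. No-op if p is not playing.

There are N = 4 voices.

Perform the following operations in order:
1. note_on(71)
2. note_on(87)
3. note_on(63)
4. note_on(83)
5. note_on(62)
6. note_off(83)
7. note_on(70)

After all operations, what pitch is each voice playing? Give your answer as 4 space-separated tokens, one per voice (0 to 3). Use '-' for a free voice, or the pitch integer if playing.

Answer: 62 87 63 70

Derivation:
Op 1: note_on(71): voice 0 is free -> assigned | voices=[71 - - -]
Op 2: note_on(87): voice 1 is free -> assigned | voices=[71 87 - -]
Op 3: note_on(63): voice 2 is free -> assigned | voices=[71 87 63 -]
Op 4: note_on(83): voice 3 is free -> assigned | voices=[71 87 63 83]
Op 5: note_on(62): all voices busy, STEAL voice 0 (pitch 71, oldest) -> assign | voices=[62 87 63 83]
Op 6: note_off(83): free voice 3 | voices=[62 87 63 -]
Op 7: note_on(70): voice 3 is free -> assigned | voices=[62 87 63 70]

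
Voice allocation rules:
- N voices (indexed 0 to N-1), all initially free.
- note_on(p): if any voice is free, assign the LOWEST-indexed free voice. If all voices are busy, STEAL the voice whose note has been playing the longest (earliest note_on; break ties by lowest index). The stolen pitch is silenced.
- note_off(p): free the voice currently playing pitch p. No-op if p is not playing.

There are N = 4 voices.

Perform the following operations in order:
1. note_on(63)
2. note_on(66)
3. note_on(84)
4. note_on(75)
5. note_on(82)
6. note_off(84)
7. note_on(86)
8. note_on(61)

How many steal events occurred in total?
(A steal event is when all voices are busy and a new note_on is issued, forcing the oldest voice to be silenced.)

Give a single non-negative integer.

Op 1: note_on(63): voice 0 is free -> assigned | voices=[63 - - -]
Op 2: note_on(66): voice 1 is free -> assigned | voices=[63 66 - -]
Op 3: note_on(84): voice 2 is free -> assigned | voices=[63 66 84 -]
Op 4: note_on(75): voice 3 is free -> assigned | voices=[63 66 84 75]
Op 5: note_on(82): all voices busy, STEAL voice 0 (pitch 63, oldest) -> assign | voices=[82 66 84 75]
Op 6: note_off(84): free voice 2 | voices=[82 66 - 75]
Op 7: note_on(86): voice 2 is free -> assigned | voices=[82 66 86 75]
Op 8: note_on(61): all voices busy, STEAL voice 1 (pitch 66, oldest) -> assign | voices=[82 61 86 75]

Answer: 2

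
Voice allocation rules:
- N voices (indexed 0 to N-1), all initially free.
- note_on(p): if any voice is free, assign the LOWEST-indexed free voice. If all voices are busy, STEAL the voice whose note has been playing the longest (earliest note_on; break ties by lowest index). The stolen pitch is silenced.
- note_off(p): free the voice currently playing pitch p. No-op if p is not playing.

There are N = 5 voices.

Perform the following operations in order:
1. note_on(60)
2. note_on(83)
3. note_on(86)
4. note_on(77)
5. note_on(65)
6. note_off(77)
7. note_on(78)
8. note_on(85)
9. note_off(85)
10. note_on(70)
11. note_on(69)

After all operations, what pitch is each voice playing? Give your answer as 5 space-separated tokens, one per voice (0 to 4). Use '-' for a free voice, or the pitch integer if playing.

Answer: 70 69 86 78 65

Derivation:
Op 1: note_on(60): voice 0 is free -> assigned | voices=[60 - - - -]
Op 2: note_on(83): voice 1 is free -> assigned | voices=[60 83 - - -]
Op 3: note_on(86): voice 2 is free -> assigned | voices=[60 83 86 - -]
Op 4: note_on(77): voice 3 is free -> assigned | voices=[60 83 86 77 -]
Op 5: note_on(65): voice 4 is free -> assigned | voices=[60 83 86 77 65]
Op 6: note_off(77): free voice 3 | voices=[60 83 86 - 65]
Op 7: note_on(78): voice 3 is free -> assigned | voices=[60 83 86 78 65]
Op 8: note_on(85): all voices busy, STEAL voice 0 (pitch 60, oldest) -> assign | voices=[85 83 86 78 65]
Op 9: note_off(85): free voice 0 | voices=[- 83 86 78 65]
Op 10: note_on(70): voice 0 is free -> assigned | voices=[70 83 86 78 65]
Op 11: note_on(69): all voices busy, STEAL voice 1 (pitch 83, oldest) -> assign | voices=[70 69 86 78 65]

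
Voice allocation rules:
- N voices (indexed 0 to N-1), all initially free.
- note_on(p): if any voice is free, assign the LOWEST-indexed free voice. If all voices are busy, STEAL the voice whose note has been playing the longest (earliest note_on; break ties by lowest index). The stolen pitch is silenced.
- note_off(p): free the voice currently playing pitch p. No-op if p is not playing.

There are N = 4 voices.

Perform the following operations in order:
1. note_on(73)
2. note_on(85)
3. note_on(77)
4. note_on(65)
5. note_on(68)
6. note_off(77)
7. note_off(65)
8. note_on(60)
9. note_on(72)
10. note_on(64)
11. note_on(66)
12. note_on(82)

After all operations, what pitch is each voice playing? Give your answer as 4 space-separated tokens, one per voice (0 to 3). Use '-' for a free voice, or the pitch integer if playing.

Op 1: note_on(73): voice 0 is free -> assigned | voices=[73 - - -]
Op 2: note_on(85): voice 1 is free -> assigned | voices=[73 85 - -]
Op 3: note_on(77): voice 2 is free -> assigned | voices=[73 85 77 -]
Op 4: note_on(65): voice 3 is free -> assigned | voices=[73 85 77 65]
Op 5: note_on(68): all voices busy, STEAL voice 0 (pitch 73, oldest) -> assign | voices=[68 85 77 65]
Op 6: note_off(77): free voice 2 | voices=[68 85 - 65]
Op 7: note_off(65): free voice 3 | voices=[68 85 - -]
Op 8: note_on(60): voice 2 is free -> assigned | voices=[68 85 60 -]
Op 9: note_on(72): voice 3 is free -> assigned | voices=[68 85 60 72]
Op 10: note_on(64): all voices busy, STEAL voice 1 (pitch 85, oldest) -> assign | voices=[68 64 60 72]
Op 11: note_on(66): all voices busy, STEAL voice 0 (pitch 68, oldest) -> assign | voices=[66 64 60 72]
Op 12: note_on(82): all voices busy, STEAL voice 2 (pitch 60, oldest) -> assign | voices=[66 64 82 72]

Answer: 66 64 82 72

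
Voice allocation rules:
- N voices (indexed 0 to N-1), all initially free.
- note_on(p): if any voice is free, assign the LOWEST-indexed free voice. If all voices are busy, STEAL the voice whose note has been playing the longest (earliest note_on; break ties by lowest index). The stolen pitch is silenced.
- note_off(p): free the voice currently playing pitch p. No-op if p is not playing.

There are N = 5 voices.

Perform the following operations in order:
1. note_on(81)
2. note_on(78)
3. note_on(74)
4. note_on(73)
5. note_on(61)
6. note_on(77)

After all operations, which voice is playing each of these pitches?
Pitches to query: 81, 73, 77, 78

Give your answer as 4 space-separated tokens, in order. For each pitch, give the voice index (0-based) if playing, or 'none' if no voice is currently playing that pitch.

Op 1: note_on(81): voice 0 is free -> assigned | voices=[81 - - - -]
Op 2: note_on(78): voice 1 is free -> assigned | voices=[81 78 - - -]
Op 3: note_on(74): voice 2 is free -> assigned | voices=[81 78 74 - -]
Op 4: note_on(73): voice 3 is free -> assigned | voices=[81 78 74 73 -]
Op 5: note_on(61): voice 4 is free -> assigned | voices=[81 78 74 73 61]
Op 6: note_on(77): all voices busy, STEAL voice 0 (pitch 81, oldest) -> assign | voices=[77 78 74 73 61]

Answer: none 3 0 1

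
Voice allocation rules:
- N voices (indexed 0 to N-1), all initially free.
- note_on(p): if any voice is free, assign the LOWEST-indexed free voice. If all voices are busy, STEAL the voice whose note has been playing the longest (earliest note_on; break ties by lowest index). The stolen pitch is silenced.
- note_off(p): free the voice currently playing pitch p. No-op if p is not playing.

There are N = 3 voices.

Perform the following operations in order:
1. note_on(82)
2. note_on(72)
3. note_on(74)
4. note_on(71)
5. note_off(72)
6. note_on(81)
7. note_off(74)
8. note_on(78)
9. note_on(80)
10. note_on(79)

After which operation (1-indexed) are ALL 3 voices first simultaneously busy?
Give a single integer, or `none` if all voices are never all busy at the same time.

Op 1: note_on(82): voice 0 is free -> assigned | voices=[82 - -]
Op 2: note_on(72): voice 1 is free -> assigned | voices=[82 72 -]
Op 3: note_on(74): voice 2 is free -> assigned | voices=[82 72 74]
Op 4: note_on(71): all voices busy, STEAL voice 0 (pitch 82, oldest) -> assign | voices=[71 72 74]
Op 5: note_off(72): free voice 1 | voices=[71 - 74]
Op 6: note_on(81): voice 1 is free -> assigned | voices=[71 81 74]
Op 7: note_off(74): free voice 2 | voices=[71 81 -]
Op 8: note_on(78): voice 2 is free -> assigned | voices=[71 81 78]
Op 9: note_on(80): all voices busy, STEAL voice 0 (pitch 71, oldest) -> assign | voices=[80 81 78]
Op 10: note_on(79): all voices busy, STEAL voice 1 (pitch 81, oldest) -> assign | voices=[80 79 78]

Answer: 3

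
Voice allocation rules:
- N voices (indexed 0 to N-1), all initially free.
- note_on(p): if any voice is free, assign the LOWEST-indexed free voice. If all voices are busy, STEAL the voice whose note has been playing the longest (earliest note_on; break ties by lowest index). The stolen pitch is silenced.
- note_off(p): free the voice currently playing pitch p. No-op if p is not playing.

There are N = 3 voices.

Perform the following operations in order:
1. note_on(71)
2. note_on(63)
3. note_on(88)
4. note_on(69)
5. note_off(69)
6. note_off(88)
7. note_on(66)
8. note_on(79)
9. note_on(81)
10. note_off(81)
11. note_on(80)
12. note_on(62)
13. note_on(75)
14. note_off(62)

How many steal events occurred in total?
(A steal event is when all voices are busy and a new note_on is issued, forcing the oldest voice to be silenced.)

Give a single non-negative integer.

Answer: 4

Derivation:
Op 1: note_on(71): voice 0 is free -> assigned | voices=[71 - -]
Op 2: note_on(63): voice 1 is free -> assigned | voices=[71 63 -]
Op 3: note_on(88): voice 2 is free -> assigned | voices=[71 63 88]
Op 4: note_on(69): all voices busy, STEAL voice 0 (pitch 71, oldest) -> assign | voices=[69 63 88]
Op 5: note_off(69): free voice 0 | voices=[- 63 88]
Op 6: note_off(88): free voice 2 | voices=[- 63 -]
Op 7: note_on(66): voice 0 is free -> assigned | voices=[66 63 -]
Op 8: note_on(79): voice 2 is free -> assigned | voices=[66 63 79]
Op 9: note_on(81): all voices busy, STEAL voice 1 (pitch 63, oldest) -> assign | voices=[66 81 79]
Op 10: note_off(81): free voice 1 | voices=[66 - 79]
Op 11: note_on(80): voice 1 is free -> assigned | voices=[66 80 79]
Op 12: note_on(62): all voices busy, STEAL voice 0 (pitch 66, oldest) -> assign | voices=[62 80 79]
Op 13: note_on(75): all voices busy, STEAL voice 2 (pitch 79, oldest) -> assign | voices=[62 80 75]
Op 14: note_off(62): free voice 0 | voices=[- 80 75]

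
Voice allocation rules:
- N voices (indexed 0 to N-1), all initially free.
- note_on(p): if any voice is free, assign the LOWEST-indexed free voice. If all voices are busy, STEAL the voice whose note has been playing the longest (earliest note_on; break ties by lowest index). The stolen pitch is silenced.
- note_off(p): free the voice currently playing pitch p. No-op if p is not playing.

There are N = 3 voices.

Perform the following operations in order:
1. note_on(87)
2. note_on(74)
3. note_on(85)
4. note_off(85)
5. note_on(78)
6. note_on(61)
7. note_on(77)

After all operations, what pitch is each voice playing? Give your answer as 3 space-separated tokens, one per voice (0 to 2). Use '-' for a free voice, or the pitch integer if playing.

Answer: 61 77 78

Derivation:
Op 1: note_on(87): voice 0 is free -> assigned | voices=[87 - -]
Op 2: note_on(74): voice 1 is free -> assigned | voices=[87 74 -]
Op 3: note_on(85): voice 2 is free -> assigned | voices=[87 74 85]
Op 4: note_off(85): free voice 2 | voices=[87 74 -]
Op 5: note_on(78): voice 2 is free -> assigned | voices=[87 74 78]
Op 6: note_on(61): all voices busy, STEAL voice 0 (pitch 87, oldest) -> assign | voices=[61 74 78]
Op 7: note_on(77): all voices busy, STEAL voice 1 (pitch 74, oldest) -> assign | voices=[61 77 78]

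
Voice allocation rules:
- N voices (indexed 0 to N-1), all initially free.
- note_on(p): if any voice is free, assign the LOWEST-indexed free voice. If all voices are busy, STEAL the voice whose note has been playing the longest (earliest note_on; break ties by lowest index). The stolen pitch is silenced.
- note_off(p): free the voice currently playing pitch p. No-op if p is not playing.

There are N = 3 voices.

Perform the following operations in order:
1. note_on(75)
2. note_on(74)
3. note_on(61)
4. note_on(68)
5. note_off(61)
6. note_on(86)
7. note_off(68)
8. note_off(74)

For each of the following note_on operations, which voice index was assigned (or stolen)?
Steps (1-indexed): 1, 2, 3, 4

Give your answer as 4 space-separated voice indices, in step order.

Answer: 0 1 2 0

Derivation:
Op 1: note_on(75): voice 0 is free -> assigned | voices=[75 - -]
Op 2: note_on(74): voice 1 is free -> assigned | voices=[75 74 -]
Op 3: note_on(61): voice 2 is free -> assigned | voices=[75 74 61]
Op 4: note_on(68): all voices busy, STEAL voice 0 (pitch 75, oldest) -> assign | voices=[68 74 61]
Op 5: note_off(61): free voice 2 | voices=[68 74 -]
Op 6: note_on(86): voice 2 is free -> assigned | voices=[68 74 86]
Op 7: note_off(68): free voice 0 | voices=[- 74 86]
Op 8: note_off(74): free voice 1 | voices=[- - 86]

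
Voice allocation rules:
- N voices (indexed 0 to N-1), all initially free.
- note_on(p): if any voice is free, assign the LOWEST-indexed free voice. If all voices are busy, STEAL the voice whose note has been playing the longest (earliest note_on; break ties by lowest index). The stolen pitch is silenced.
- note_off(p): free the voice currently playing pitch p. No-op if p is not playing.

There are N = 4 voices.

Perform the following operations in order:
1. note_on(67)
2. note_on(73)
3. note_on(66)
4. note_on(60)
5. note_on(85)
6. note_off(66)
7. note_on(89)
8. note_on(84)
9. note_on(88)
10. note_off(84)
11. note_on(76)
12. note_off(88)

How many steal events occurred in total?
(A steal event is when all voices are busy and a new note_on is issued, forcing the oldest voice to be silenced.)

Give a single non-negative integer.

Answer: 3

Derivation:
Op 1: note_on(67): voice 0 is free -> assigned | voices=[67 - - -]
Op 2: note_on(73): voice 1 is free -> assigned | voices=[67 73 - -]
Op 3: note_on(66): voice 2 is free -> assigned | voices=[67 73 66 -]
Op 4: note_on(60): voice 3 is free -> assigned | voices=[67 73 66 60]
Op 5: note_on(85): all voices busy, STEAL voice 0 (pitch 67, oldest) -> assign | voices=[85 73 66 60]
Op 6: note_off(66): free voice 2 | voices=[85 73 - 60]
Op 7: note_on(89): voice 2 is free -> assigned | voices=[85 73 89 60]
Op 8: note_on(84): all voices busy, STEAL voice 1 (pitch 73, oldest) -> assign | voices=[85 84 89 60]
Op 9: note_on(88): all voices busy, STEAL voice 3 (pitch 60, oldest) -> assign | voices=[85 84 89 88]
Op 10: note_off(84): free voice 1 | voices=[85 - 89 88]
Op 11: note_on(76): voice 1 is free -> assigned | voices=[85 76 89 88]
Op 12: note_off(88): free voice 3 | voices=[85 76 89 -]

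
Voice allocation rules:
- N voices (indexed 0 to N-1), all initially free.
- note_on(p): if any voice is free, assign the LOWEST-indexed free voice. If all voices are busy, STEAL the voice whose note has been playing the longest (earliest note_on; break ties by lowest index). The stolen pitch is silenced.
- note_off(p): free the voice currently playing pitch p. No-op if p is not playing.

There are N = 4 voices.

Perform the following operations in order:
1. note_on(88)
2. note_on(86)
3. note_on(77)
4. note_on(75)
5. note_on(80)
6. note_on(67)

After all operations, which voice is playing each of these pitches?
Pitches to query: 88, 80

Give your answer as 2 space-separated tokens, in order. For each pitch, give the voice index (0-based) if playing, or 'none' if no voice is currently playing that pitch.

Answer: none 0

Derivation:
Op 1: note_on(88): voice 0 is free -> assigned | voices=[88 - - -]
Op 2: note_on(86): voice 1 is free -> assigned | voices=[88 86 - -]
Op 3: note_on(77): voice 2 is free -> assigned | voices=[88 86 77 -]
Op 4: note_on(75): voice 3 is free -> assigned | voices=[88 86 77 75]
Op 5: note_on(80): all voices busy, STEAL voice 0 (pitch 88, oldest) -> assign | voices=[80 86 77 75]
Op 6: note_on(67): all voices busy, STEAL voice 1 (pitch 86, oldest) -> assign | voices=[80 67 77 75]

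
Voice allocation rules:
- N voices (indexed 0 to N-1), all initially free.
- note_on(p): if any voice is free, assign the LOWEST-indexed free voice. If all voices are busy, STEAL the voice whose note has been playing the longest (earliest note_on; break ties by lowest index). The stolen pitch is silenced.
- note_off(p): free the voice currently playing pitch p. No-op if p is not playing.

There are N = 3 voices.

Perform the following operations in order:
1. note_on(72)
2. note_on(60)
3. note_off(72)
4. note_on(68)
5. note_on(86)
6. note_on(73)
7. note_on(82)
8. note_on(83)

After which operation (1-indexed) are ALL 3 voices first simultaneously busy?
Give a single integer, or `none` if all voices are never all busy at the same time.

Op 1: note_on(72): voice 0 is free -> assigned | voices=[72 - -]
Op 2: note_on(60): voice 1 is free -> assigned | voices=[72 60 -]
Op 3: note_off(72): free voice 0 | voices=[- 60 -]
Op 4: note_on(68): voice 0 is free -> assigned | voices=[68 60 -]
Op 5: note_on(86): voice 2 is free -> assigned | voices=[68 60 86]
Op 6: note_on(73): all voices busy, STEAL voice 1 (pitch 60, oldest) -> assign | voices=[68 73 86]
Op 7: note_on(82): all voices busy, STEAL voice 0 (pitch 68, oldest) -> assign | voices=[82 73 86]
Op 8: note_on(83): all voices busy, STEAL voice 2 (pitch 86, oldest) -> assign | voices=[82 73 83]

Answer: 5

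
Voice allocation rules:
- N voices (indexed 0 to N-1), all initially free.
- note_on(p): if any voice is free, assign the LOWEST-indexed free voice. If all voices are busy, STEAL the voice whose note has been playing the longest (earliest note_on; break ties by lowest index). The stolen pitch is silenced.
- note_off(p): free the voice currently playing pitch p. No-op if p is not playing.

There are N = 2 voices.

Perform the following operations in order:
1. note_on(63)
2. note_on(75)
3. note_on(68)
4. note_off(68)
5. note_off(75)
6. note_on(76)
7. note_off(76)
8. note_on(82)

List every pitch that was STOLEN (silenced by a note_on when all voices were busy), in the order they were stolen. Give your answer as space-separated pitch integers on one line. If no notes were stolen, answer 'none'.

Op 1: note_on(63): voice 0 is free -> assigned | voices=[63 -]
Op 2: note_on(75): voice 1 is free -> assigned | voices=[63 75]
Op 3: note_on(68): all voices busy, STEAL voice 0 (pitch 63, oldest) -> assign | voices=[68 75]
Op 4: note_off(68): free voice 0 | voices=[- 75]
Op 5: note_off(75): free voice 1 | voices=[- -]
Op 6: note_on(76): voice 0 is free -> assigned | voices=[76 -]
Op 7: note_off(76): free voice 0 | voices=[- -]
Op 8: note_on(82): voice 0 is free -> assigned | voices=[82 -]

Answer: 63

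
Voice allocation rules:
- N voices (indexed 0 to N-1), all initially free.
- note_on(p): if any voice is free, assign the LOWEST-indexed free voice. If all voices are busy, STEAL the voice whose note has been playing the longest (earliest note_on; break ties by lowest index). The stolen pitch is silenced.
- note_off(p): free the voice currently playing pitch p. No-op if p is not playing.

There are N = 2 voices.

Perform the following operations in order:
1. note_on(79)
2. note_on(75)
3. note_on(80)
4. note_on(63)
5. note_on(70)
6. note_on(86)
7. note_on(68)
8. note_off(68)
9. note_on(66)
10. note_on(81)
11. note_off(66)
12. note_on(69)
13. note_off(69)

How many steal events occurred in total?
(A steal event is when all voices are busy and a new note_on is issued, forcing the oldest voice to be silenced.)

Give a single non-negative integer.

Answer: 6

Derivation:
Op 1: note_on(79): voice 0 is free -> assigned | voices=[79 -]
Op 2: note_on(75): voice 1 is free -> assigned | voices=[79 75]
Op 3: note_on(80): all voices busy, STEAL voice 0 (pitch 79, oldest) -> assign | voices=[80 75]
Op 4: note_on(63): all voices busy, STEAL voice 1 (pitch 75, oldest) -> assign | voices=[80 63]
Op 5: note_on(70): all voices busy, STEAL voice 0 (pitch 80, oldest) -> assign | voices=[70 63]
Op 6: note_on(86): all voices busy, STEAL voice 1 (pitch 63, oldest) -> assign | voices=[70 86]
Op 7: note_on(68): all voices busy, STEAL voice 0 (pitch 70, oldest) -> assign | voices=[68 86]
Op 8: note_off(68): free voice 0 | voices=[- 86]
Op 9: note_on(66): voice 0 is free -> assigned | voices=[66 86]
Op 10: note_on(81): all voices busy, STEAL voice 1 (pitch 86, oldest) -> assign | voices=[66 81]
Op 11: note_off(66): free voice 0 | voices=[- 81]
Op 12: note_on(69): voice 0 is free -> assigned | voices=[69 81]
Op 13: note_off(69): free voice 0 | voices=[- 81]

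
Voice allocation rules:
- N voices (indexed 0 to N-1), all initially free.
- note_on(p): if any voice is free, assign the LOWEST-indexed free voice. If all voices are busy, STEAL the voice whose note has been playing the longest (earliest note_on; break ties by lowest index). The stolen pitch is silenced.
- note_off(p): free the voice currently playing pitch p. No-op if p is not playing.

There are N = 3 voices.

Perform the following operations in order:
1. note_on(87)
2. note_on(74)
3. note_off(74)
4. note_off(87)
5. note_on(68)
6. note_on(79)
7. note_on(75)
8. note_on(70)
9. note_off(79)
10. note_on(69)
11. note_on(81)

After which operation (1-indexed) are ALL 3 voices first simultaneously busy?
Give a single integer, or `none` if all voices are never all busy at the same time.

Answer: 7

Derivation:
Op 1: note_on(87): voice 0 is free -> assigned | voices=[87 - -]
Op 2: note_on(74): voice 1 is free -> assigned | voices=[87 74 -]
Op 3: note_off(74): free voice 1 | voices=[87 - -]
Op 4: note_off(87): free voice 0 | voices=[- - -]
Op 5: note_on(68): voice 0 is free -> assigned | voices=[68 - -]
Op 6: note_on(79): voice 1 is free -> assigned | voices=[68 79 -]
Op 7: note_on(75): voice 2 is free -> assigned | voices=[68 79 75]
Op 8: note_on(70): all voices busy, STEAL voice 0 (pitch 68, oldest) -> assign | voices=[70 79 75]
Op 9: note_off(79): free voice 1 | voices=[70 - 75]
Op 10: note_on(69): voice 1 is free -> assigned | voices=[70 69 75]
Op 11: note_on(81): all voices busy, STEAL voice 2 (pitch 75, oldest) -> assign | voices=[70 69 81]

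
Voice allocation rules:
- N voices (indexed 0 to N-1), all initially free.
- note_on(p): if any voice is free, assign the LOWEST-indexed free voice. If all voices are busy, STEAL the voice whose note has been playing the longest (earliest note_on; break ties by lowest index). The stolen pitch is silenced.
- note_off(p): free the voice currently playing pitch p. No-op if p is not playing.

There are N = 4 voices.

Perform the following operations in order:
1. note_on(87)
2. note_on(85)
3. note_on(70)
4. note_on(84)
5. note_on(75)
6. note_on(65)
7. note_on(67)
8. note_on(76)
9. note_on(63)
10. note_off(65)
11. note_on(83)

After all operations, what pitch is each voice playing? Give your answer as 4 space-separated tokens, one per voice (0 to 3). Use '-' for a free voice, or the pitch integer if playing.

Op 1: note_on(87): voice 0 is free -> assigned | voices=[87 - - -]
Op 2: note_on(85): voice 1 is free -> assigned | voices=[87 85 - -]
Op 3: note_on(70): voice 2 is free -> assigned | voices=[87 85 70 -]
Op 4: note_on(84): voice 3 is free -> assigned | voices=[87 85 70 84]
Op 5: note_on(75): all voices busy, STEAL voice 0 (pitch 87, oldest) -> assign | voices=[75 85 70 84]
Op 6: note_on(65): all voices busy, STEAL voice 1 (pitch 85, oldest) -> assign | voices=[75 65 70 84]
Op 7: note_on(67): all voices busy, STEAL voice 2 (pitch 70, oldest) -> assign | voices=[75 65 67 84]
Op 8: note_on(76): all voices busy, STEAL voice 3 (pitch 84, oldest) -> assign | voices=[75 65 67 76]
Op 9: note_on(63): all voices busy, STEAL voice 0 (pitch 75, oldest) -> assign | voices=[63 65 67 76]
Op 10: note_off(65): free voice 1 | voices=[63 - 67 76]
Op 11: note_on(83): voice 1 is free -> assigned | voices=[63 83 67 76]

Answer: 63 83 67 76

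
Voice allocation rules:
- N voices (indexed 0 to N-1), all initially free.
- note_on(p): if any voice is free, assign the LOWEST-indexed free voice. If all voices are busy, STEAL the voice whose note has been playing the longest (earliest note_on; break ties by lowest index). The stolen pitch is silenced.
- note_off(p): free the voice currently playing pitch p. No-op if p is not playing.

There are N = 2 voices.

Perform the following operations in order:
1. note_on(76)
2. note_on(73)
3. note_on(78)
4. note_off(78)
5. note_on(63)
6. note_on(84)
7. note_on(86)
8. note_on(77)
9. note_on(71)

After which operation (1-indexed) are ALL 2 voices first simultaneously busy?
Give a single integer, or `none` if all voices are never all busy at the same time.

Answer: 2

Derivation:
Op 1: note_on(76): voice 0 is free -> assigned | voices=[76 -]
Op 2: note_on(73): voice 1 is free -> assigned | voices=[76 73]
Op 3: note_on(78): all voices busy, STEAL voice 0 (pitch 76, oldest) -> assign | voices=[78 73]
Op 4: note_off(78): free voice 0 | voices=[- 73]
Op 5: note_on(63): voice 0 is free -> assigned | voices=[63 73]
Op 6: note_on(84): all voices busy, STEAL voice 1 (pitch 73, oldest) -> assign | voices=[63 84]
Op 7: note_on(86): all voices busy, STEAL voice 0 (pitch 63, oldest) -> assign | voices=[86 84]
Op 8: note_on(77): all voices busy, STEAL voice 1 (pitch 84, oldest) -> assign | voices=[86 77]
Op 9: note_on(71): all voices busy, STEAL voice 0 (pitch 86, oldest) -> assign | voices=[71 77]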